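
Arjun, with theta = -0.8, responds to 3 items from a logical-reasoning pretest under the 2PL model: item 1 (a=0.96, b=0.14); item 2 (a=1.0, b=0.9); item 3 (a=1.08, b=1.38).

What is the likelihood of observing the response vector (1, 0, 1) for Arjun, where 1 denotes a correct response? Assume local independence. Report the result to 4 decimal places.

0.0212

P(theta) = 1 / (1 + exp(−a(theta − b)))
P_1 = 1/(1+e^{0.9024}) = 0.2886
P_2 = 1/(1+e^{1.7000}) = 0.1545
P_3 = 1/(1+e^{2.3544}) = 0.0867
L = P_1 × (1−P_2) × P_3 = 0.2886 × 0.8455 × 0.0867 = 0.02116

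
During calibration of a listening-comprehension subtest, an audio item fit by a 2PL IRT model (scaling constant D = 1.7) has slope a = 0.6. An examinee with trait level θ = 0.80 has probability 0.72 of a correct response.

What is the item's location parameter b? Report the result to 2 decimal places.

P(θ) = 1 / (1 + exp(−D·a(θ − b)))
logit(0.72) = ln(0.72/0.28) = 0.9445
b = θ − logit/(1.7·a) = 0.80 − 0.9445/1.0200 = -0.1259

-0.13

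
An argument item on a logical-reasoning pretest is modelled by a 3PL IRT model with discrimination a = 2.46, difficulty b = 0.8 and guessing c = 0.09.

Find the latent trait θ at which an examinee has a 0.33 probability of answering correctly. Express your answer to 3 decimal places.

P(θ) = c + (1 − c) · 1 / (1 + exp(−a(θ − b)))
Remove guessing floor: (0.33 − 0.09)/(1 − 0.09) = 0.2637
logit = ln(0.2637/0.7363) = -1.0266
θ = b + logit/(a) = 0.8 + (-1.0266)/2.4600 = 0.3827

0.383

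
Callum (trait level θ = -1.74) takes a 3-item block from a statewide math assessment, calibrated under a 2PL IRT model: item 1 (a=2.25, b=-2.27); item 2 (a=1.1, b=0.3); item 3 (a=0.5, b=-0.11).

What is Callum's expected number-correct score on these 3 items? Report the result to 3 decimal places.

1.170

P(θ) = 1 / (1 + exp(−a(θ − b)))
P_1 = 1/(1+e^{-1.1925}) = 0.7672
P_2 = 1/(1+e^{2.2440}) = 0.0959
P_3 = 1/(1+e^{0.8150}) = 0.3068
E[score] = 0.7672 + 0.0959 + 0.3068 = 1.1699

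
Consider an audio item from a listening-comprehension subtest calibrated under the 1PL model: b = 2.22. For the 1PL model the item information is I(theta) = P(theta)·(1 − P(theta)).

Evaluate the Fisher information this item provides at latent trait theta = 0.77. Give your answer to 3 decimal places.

0.154

P = 1/(1+e^{1.4500}) = 0.1900
P(1−P) = 0.1900 × 0.8100 = 0.1539
I = P(1−P) = 0.15390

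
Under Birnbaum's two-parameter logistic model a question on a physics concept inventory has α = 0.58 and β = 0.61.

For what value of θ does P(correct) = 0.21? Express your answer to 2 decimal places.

-1.67

P(θ) = 1 / (1 + exp(−α(θ − β)))
logit = ln(0.2100/0.7900) = -1.3249
θ = β + logit/(α) = 0.61 + (-1.3249)/0.5800 = -1.6744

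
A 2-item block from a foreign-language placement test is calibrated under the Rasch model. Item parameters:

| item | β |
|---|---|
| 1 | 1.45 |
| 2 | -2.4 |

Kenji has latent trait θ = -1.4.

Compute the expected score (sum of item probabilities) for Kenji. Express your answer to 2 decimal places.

P(θ) = 1 / (1 + exp(−(θ − β)))
P_1 = 1/(1+e^{2.8500}) = 0.0547
P_2 = 1/(1+e^{-1.0000}) = 0.7311
E[score] = 0.0547 + 0.7311 = 0.7857

0.79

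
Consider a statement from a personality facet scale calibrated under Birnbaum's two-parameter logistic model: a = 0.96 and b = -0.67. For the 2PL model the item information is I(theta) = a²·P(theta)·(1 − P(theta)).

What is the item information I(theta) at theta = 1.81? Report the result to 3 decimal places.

0.071

P = 1/(1+e^{-2.3808}) = 0.9154
P(1−P) = 0.9154 × 0.0846 = 0.0775
I = a² × P(1−P) = 0.96² × 0.0775 = 0.07141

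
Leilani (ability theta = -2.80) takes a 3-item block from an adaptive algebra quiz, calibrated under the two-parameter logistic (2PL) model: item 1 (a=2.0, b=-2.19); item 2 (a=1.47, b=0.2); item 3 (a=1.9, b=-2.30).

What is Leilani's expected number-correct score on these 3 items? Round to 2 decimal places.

0.52

P(theta) = 1 / (1 + exp(−a(theta − b)))
P_1 = 1/(1+e^{1.2200}) = 0.2279
P_2 = 1/(1+e^{4.4100}) = 0.0120
P_3 = 1/(1+e^{0.9500}) = 0.2789
E[score] = 0.2279 + 0.0120 + 0.2789 = 0.5188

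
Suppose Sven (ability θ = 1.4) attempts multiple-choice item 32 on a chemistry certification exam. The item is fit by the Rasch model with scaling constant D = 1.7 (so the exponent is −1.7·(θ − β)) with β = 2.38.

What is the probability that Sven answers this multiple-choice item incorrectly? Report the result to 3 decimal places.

P(θ) = 1 / (1 + exp(−D·(θ − β)))
Exponent: 1.7 × (1.4 − 2.38) = -1.6660
1/(1 + e^{1.6660}) = 0.1590
P = 0.1590
P(incorrect) = 1 − 0.1590 = 0.8410

0.841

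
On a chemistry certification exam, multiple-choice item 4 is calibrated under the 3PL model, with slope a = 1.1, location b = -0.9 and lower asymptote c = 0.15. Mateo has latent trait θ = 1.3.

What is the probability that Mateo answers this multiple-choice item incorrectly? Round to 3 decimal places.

0.069

P(θ) = c + (1 − c) · 1 / (1 + exp(−a(θ − b)))
Exponent: 1.1 × (1.3 − (-0.9)) = 2.4200
1/(1 + e^{-2.4200}) = 0.9183
P = 0.15 + 0.85 × 0.9183 = 0.9306
P(incorrect) = 1 − 0.9306 = 0.0694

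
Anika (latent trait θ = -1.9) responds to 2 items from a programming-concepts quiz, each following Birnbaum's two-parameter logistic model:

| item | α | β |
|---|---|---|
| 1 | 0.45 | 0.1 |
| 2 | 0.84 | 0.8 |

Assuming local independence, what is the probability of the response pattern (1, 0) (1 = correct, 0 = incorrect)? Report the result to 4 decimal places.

P(θ) = 1 / (1 + exp(−α(θ − β)))
P_1 = 1/(1+e^{0.9000}) = 0.2891
P_2 = 1/(1+e^{2.2680}) = 0.0938
L = P_1 × (1−P_2) = 0.2891 × 0.9062 = 0.26194

0.2619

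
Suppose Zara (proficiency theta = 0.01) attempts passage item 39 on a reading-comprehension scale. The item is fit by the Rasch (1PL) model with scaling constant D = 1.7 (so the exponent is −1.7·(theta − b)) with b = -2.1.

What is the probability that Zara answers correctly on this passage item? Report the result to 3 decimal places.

P(theta) = 1 / (1 + exp(−D·(theta − b)))
Exponent: 1.7 × (0.01 − (-2.1)) = 3.5870
1/(1 + e^{-3.5870}) = 0.9731
P = 0.9731

0.973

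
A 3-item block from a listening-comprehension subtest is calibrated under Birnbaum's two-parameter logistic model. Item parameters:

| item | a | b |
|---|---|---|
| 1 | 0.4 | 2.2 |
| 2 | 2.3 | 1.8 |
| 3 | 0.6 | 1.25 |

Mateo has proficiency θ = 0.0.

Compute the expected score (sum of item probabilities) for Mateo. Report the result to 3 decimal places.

P(θ) = 1 / (1 + exp(−a(θ − b)))
P_1 = 1/(1+e^{0.8800}) = 0.2932
P_2 = 1/(1+e^{4.1400}) = 0.0157
P_3 = 1/(1+e^{0.7500}) = 0.3208
E[score] = 0.2932 + 0.0157 + 0.3208 = 0.6297

0.630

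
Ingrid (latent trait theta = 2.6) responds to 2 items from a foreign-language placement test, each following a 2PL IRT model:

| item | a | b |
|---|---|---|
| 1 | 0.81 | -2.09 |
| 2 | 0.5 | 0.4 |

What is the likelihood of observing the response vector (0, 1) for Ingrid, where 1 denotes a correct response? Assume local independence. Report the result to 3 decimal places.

0.016

P(theta) = 1 / (1 + exp(−a(theta − b)))
P_1 = 1/(1+e^{-3.7989}) = 0.9781
P_2 = 1/(1+e^{-1.1000}) = 0.7503
L = (1−P_1) × P_2 = 0.0219 × 0.7503 = 0.01643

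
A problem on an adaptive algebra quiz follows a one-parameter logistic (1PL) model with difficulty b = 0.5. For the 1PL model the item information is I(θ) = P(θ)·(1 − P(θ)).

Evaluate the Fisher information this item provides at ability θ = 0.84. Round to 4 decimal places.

P = 1/(1+e^{-0.3400}) = 0.5842
P(1−P) = 0.5842 × 0.4158 = 0.2429
I = P(1−P) = 0.24291

0.2429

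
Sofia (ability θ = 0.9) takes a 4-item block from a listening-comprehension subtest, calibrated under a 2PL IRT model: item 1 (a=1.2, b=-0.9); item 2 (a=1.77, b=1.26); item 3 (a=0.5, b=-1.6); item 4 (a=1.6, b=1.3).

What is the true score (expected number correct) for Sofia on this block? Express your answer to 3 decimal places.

P(θ) = 1 / (1 + exp(−a(θ − b)))
P_1 = 1/(1+e^{-2.1600}) = 0.8966
P_2 = 1/(1+e^{0.6372}) = 0.3459
P_3 = 1/(1+e^{-1.2500}) = 0.7773
P_4 = 1/(1+e^{0.6400}) = 0.3452
E[score] = 0.8966 + 0.3459 + 0.7773 + 0.3452 = 2.3650

2.365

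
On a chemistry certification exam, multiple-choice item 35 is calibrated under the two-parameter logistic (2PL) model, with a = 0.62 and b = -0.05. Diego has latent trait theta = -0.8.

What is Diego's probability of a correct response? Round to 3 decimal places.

0.386

P(theta) = 1 / (1 + exp(−a(theta − b)))
Exponent: 0.62 × (-0.8 − (-0.05)) = -0.4650
1/(1 + e^{0.4650}) = 0.3858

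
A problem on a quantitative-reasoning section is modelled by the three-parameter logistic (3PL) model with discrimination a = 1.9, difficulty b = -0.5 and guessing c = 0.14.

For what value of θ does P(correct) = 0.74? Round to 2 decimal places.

P(θ) = c + (1 − c) · 1 / (1 + exp(−a(θ − b)))
Remove guessing floor: (0.74 − 0.14)/(1 − 0.14) = 0.6977
logit = ln(0.6977/0.3023) = 0.8362
θ = b + logit/(a) = -0.5 + 0.8362/1.9000 = -0.0599

-0.06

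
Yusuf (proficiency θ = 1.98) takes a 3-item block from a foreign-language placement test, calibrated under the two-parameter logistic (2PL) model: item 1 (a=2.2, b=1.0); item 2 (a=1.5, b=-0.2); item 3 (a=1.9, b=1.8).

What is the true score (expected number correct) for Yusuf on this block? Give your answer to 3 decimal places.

P(θ) = 1 / (1 + exp(−a(θ − b)))
P_1 = 1/(1+e^{-2.1560}) = 0.8962
P_2 = 1/(1+e^{-3.2700}) = 0.9634
P_3 = 1/(1+e^{-0.3420}) = 0.5847
E[score] = 0.8962 + 0.9634 + 0.5847 = 2.4443

2.444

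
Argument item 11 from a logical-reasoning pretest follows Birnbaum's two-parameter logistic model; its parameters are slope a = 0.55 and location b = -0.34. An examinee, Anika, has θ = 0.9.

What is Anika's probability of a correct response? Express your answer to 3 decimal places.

0.664

P(θ) = 1 / (1 + exp(−a(θ − b)))
Exponent: 0.55 × (0.9 − (-0.34)) = 0.6820
1/(1 + e^{-0.6820}) = 0.6642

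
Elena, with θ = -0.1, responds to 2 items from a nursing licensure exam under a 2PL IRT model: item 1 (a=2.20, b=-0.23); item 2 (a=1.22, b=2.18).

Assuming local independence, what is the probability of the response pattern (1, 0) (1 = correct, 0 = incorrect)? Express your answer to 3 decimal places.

0.538

P(θ) = 1 / (1 + exp(−a(θ − b)))
P_1 = 1/(1+e^{-0.2860}) = 0.5710
P_2 = 1/(1+e^{2.7816}) = 0.0583
L = P_1 × (1−P_2) = 0.5710 × 0.9417 = 0.53771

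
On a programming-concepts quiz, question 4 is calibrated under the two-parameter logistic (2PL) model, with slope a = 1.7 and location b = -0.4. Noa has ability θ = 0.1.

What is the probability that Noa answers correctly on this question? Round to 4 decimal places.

0.7006

P(θ) = 1 / (1 + exp(−a(θ − b)))
Exponent: 1.7 × (0.1 − (-0.4)) = 0.8500
1/(1 + e^{-0.8500}) = 0.7006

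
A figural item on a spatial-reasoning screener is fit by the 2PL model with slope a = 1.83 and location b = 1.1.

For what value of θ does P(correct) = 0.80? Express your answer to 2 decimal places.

P(θ) = 1 / (1 + exp(−a(θ − b)))
logit = ln(0.8000/0.2000) = 1.3863
θ = b + logit/(a) = 1.1 + 1.3863/1.8300 = 1.8575

1.86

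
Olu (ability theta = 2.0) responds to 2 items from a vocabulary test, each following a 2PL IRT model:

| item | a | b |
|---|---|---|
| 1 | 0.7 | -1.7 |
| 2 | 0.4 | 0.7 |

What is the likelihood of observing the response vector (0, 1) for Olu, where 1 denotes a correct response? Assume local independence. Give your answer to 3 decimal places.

P(theta) = 1 / (1 + exp(−a(theta − b)))
P_1 = 1/(1+e^{-2.5900}) = 0.9302
P_2 = 1/(1+e^{-0.5200}) = 0.6271
L = (1−P_1) × P_2 = 0.0698 × 0.6271 = 0.04377

0.044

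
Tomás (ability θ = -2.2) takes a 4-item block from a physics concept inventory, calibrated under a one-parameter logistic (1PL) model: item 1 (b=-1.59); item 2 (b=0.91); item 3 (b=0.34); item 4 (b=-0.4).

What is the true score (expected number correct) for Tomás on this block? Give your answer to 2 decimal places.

P(θ) = 1 / (1 + exp(−(θ − b)))
P_1 = 1/(1+e^{0.6100}) = 0.3521
P_2 = 1/(1+e^{3.1100}) = 0.0427
P_3 = 1/(1+e^{2.5400}) = 0.0731
P_4 = 1/(1+e^{1.8000}) = 0.1419
E[score] = 0.3521 + 0.0427 + 0.0731 + 0.1419 = 0.6097

0.61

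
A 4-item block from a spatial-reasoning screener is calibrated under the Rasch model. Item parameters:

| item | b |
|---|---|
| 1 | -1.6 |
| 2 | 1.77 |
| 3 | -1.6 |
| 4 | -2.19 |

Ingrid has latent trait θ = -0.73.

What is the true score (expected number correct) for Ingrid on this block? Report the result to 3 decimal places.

2.297

P(θ) = 1 / (1 + exp(−(θ − b)))
P_1 = 1/(1+e^{-0.8700}) = 0.7047
P_2 = 1/(1+e^{2.5000}) = 0.0759
P_3 = 1/(1+e^{-0.8700}) = 0.7047
P_4 = 1/(1+e^{-1.4600}) = 0.8115
E[score] = 0.7047 + 0.0759 + 0.7047 + 0.8115 = 2.2969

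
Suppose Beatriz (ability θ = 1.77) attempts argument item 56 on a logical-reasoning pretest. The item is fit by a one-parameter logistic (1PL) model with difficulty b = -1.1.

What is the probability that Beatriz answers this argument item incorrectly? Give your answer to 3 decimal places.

0.054

P(θ) = 1 / (1 + exp(−(θ − b)))
Exponent: (1.77 − (-1.1)) = 2.8700
1/(1 + e^{-2.8700}) = 0.9463
P = 0.9463
P(incorrect) = 1 − 0.9463 = 0.0537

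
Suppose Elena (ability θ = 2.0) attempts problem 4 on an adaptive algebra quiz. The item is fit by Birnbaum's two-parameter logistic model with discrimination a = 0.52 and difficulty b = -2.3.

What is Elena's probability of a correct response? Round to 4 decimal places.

P(θ) = 1 / (1 + exp(−a(θ − b)))
Exponent: 0.52 × (2.0 − (-2.3)) = 2.2360
1/(1 + e^{-2.2360}) = 0.9034

0.9034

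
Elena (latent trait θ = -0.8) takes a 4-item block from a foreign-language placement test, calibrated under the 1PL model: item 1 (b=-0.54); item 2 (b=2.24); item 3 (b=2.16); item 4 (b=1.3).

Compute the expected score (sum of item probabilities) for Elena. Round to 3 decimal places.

P(θ) = 1 / (1 + exp(−(θ − b)))
P_1 = 1/(1+e^{0.2600}) = 0.4354
P_2 = 1/(1+e^{3.0400}) = 0.0457
P_3 = 1/(1+e^{2.9600}) = 0.0493
P_4 = 1/(1+e^{2.1000}) = 0.1091
E[score] = 0.4354 + 0.0457 + 0.0493 + 0.1091 = 0.6394

0.639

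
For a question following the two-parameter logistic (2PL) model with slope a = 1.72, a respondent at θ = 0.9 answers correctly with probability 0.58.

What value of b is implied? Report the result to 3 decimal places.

P(θ) = 1 / (1 + exp(−a(θ − b)))
logit(0.58) = ln(0.58/0.42) = 0.3228
b = θ − logit/(a) = 0.9 − 0.3228/1.7200 = 0.7123

0.712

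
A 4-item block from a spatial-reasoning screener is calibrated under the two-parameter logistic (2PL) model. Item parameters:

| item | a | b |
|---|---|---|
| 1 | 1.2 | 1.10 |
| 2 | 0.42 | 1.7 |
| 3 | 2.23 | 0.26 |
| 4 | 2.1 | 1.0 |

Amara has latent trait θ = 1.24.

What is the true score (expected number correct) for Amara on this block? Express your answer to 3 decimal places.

2.516

P(θ) = 1 / (1 + exp(−a(θ − b)))
P_1 = 1/(1+e^{-0.1680}) = 0.5419
P_2 = 1/(1+e^{0.1932}) = 0.4518
P_3 = 1/(1+e^{-2.1854}) = 0.8989
P_4 = 1/(1+e^{-0.5040}) = 0.6234
E[score] = 0.5419 + 0.4518 + 0.8989 + 0.6234 = 2.5161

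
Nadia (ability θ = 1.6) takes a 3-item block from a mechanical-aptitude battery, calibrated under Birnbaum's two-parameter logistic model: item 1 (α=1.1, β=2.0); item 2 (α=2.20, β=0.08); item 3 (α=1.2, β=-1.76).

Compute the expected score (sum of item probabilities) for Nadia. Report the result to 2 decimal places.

P(θ) = 1 / (1 + exp(−α(θ − β)))
P_1 = 1/(1+e^{0.4400}) = 0.3917
P_2 = 1/(1+e^{-3.3440}) = 0.9659
P_3 = 1/(1+e^{-4.0320}) = 0.9826
E[score] = 0.3917 + 0.9659 + 0.9826 = 2.3402

2.34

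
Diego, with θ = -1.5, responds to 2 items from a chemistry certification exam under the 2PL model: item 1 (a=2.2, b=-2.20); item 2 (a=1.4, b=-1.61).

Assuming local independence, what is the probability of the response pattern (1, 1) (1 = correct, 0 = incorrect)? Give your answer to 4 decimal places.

P(θ) = 1 / (1 + exp(−a(θ − b)))
P_1 = 1/(1+e^{-1.5400}) = 0.8235
P_2 = 1/(1+e^{-0.1540}) = 0.5384
L = P_1 × P_2 = 0.8235 × 0.5384 = 0.44337

0.4434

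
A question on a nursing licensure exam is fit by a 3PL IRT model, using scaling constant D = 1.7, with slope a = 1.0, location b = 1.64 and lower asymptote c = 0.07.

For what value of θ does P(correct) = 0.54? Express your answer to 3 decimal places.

P(θ) = c + (1 − c) · 1 / (1 + exp(−D·a(θ − b)))
Remove guessing floor: (0.54 − 0.07)/(1 − 0.07) = 0.5054
logit = ln(0.5054/0.4946) = 0.0215
θ = b + logit/(1.7·a) = 1.64 + 0.0215/1.7000 = 1.6527

1.653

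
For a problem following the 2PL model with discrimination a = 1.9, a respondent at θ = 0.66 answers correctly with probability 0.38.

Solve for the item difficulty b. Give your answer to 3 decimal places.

0.918

P(θ) = 1 / (1 + exp(−a(θ − b)))
logit(0.38) = ln(0.38/0.62) = -0.4895
b = θ − logit/(a) = 0.66 − (-0.4895)/1.9000 = 0.9177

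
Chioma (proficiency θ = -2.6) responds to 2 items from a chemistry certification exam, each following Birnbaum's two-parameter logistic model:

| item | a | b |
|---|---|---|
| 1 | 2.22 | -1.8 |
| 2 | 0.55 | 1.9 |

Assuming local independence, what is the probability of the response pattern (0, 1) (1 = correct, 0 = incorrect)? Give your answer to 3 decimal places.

0.066

P(θ) = 1 / (1 + exp(−a(θ − b)))
P_1 = 1/(1+e^{1.7760}) = 0.1448
P_2 = 1/(1+e^{2.4750}) = 0.0776
L = (1−P_1) × P_2 = 0.8552 × 0.0776 = 0.06639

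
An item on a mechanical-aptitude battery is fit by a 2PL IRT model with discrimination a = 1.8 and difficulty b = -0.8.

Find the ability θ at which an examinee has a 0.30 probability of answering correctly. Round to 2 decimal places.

P(θ) = 1 / (1 + exp(−a(θ − b)))
logit = ln(0.3000/0.7000) = -0.8473
θ = b + logit/(a) = -0.8 + (-0.8473)/1.8000 = -1.2707

-1.27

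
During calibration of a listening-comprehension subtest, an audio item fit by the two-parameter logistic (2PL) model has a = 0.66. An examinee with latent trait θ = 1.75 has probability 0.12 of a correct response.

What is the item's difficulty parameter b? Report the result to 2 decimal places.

P(θ) = 1 / (1 + exp(−a(θ − b)))
logit(0.12) = ln(0.12/0.88) = -1.9924
b = θ − logit/(a) = 1.75 − (-1.9924)/0.6600 = 4.7688

4.77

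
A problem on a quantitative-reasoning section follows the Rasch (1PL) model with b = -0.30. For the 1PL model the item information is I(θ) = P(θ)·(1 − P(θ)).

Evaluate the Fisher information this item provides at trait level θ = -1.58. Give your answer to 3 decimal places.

P = 1/(1+e^{1.2800}) = 0.2176
P(1−P) = 0.2176 × 0.7824 = 0.1702
I = P(1−P) = 0.17022

0.170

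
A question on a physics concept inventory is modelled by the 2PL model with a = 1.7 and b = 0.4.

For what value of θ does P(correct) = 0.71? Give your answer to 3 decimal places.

0.927

P(θ) = 1 / (1 + exp(−a(θ − b)))
logit = ln(0.7100/0.2900) = 0.8954
θ = b + logit/(a) = 0.4 + 0.8954/1.7000 = 0.9267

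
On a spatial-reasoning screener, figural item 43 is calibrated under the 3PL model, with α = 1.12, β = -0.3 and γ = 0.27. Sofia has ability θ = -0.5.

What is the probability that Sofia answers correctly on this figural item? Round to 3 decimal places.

P(θ) = γ + (1 − γ) · 1 / (1 + exp(−α(θ − β)))
Exponent: 1.12 × (-0.5 − (-0.3)) = -0.2240
1/(1 + e^{0.2240}) = 0.4442
P = 0.27 + 0.73 × 0.4442 = 0.5943

0.594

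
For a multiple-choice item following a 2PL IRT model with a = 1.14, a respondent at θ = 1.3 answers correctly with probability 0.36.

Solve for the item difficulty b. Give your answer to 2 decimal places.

1.80

P(θ) = 1 / (1 + exp(−a(θ − b)))
logit(0.36) = ln(0.36/0.64) = -0.5754
b = θ − logit/(a) = 1.3 − (-0.5754)/1.1400 = 1.8047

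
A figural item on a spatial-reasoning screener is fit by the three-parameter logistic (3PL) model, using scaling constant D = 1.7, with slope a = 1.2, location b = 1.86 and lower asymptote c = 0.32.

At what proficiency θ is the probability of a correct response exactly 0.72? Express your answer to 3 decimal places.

2.035

P(θ) = c + (1 − c) · 1 / (1 + exp(−D·a(θ − b)))
Remove guessing floor: (0.72 − 0.32)/(1 − 0.32) = 0.5882
logit = ln(0.5882/0.4118) = 0.3567
θ = b + logit/(1.7·a) = 1.86 + 0.3567/2.0400 = 2.0348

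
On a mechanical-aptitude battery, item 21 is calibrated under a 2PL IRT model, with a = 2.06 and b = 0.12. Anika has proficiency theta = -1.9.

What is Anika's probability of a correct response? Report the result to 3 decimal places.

P(theta) = 1 / (1 + exp(−a(theta − b)))
Exponent: 2.06 × (-1.9 − 0.12) = -4.1612
1/(1 + e^{4.1612}) = 0.0153

0.015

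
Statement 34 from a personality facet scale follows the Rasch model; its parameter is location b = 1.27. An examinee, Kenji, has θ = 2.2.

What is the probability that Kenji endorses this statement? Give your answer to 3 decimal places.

0.717

P(θ) = 1 / (1 + exp(−(θ − b)))
Exponent: (2.2 − 1.27) = 0.9300
1/(1 + e^{-0.9300}) = 0.7171
P = 0.7171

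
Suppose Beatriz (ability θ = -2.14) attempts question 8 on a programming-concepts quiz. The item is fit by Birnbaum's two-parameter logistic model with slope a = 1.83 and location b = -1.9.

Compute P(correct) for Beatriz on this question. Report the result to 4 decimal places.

P(θ) = 1 / (1 + exp(−a(θ − b)))
Exponent: 1.83 × (-2.14 − (-1.9)) = -0.4392
1/(1 + e^{0.4392}) = 0.3919

0.3919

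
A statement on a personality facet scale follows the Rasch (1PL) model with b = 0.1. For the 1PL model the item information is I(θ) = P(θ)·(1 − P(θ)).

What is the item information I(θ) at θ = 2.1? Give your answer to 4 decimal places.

P = 1/(1+e^{-2.0000}) = 0.8808
P(1−P) = 0.8808 × 0.1192 = 0.1050
I = P(1−P) = 0.10499

0.1050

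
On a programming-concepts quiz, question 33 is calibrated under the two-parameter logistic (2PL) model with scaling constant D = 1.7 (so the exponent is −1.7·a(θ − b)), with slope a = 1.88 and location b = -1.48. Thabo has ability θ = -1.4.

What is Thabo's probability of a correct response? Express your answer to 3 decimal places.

0.564

P(θ) = 1 / (1 + exp(−D·a(θ − b)))
Exponent: 1.7 × 1.88 × (-1.4 − (-1.48)) = 0.2557
1/(1 + e^{-0.2557}) = 0.5636
P = 0.5636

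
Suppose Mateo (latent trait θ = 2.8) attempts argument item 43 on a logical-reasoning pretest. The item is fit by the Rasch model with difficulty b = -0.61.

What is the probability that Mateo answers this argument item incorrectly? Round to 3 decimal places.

0.032

P(θ) = 1 / (1 + exp(−(θ − b)))
Exponent: (2.8 − (-0.61)) = 3.4100
1/(1 + e^{-3.4100}) = 0.9680
P = 0.9680
P(incorrect) = 1 − 0.9680 = 0.0320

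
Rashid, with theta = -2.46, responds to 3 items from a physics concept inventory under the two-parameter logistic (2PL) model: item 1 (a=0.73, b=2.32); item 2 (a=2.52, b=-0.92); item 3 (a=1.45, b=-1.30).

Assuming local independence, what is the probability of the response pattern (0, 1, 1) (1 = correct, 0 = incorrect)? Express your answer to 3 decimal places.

P(theta) = 1 / (1 + exp(−a(theta − b)))
P_1 = 1/(1+e^{3.4894}) = 0.0296
P_2 = 1/(1+e^{3.8808}) = 0.0202
P_3 = 1/(1+e^{1.6820}) = 0.1568
L = (1−P_1) × P_2 × P_3 = 0.9704 × 0.0202 × 0.1568 = 0.00308

0.003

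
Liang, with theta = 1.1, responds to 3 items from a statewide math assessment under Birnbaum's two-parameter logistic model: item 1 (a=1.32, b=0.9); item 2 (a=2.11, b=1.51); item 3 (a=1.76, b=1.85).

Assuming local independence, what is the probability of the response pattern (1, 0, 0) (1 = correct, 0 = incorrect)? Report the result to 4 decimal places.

P(theta) = 1 / (1 + exp(−a(theta − b)))
P_1 = 1/(1+e^{-0.2640}) = 0.5656
P_2 = 1/(1+e^{0.8651}) = 0.2963
P_3 = 1/(1+e^{1.3200}) = 0.2108
L = P_1 × (1−P_2) × (1−P_3) = 0.5656 × 0.7037 × 0.7892 = 0.31413

0.3141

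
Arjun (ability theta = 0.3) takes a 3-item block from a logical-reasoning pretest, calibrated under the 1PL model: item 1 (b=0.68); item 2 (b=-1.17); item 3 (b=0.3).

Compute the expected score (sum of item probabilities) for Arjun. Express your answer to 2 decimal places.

P(theta) = 1 / (1 + exp(−(theta − b)))
P_1 = 1/(1+e^{0.3800}) = 0.4061
P_2 = 1/(1+e^{-1.4700}) = 0.8131
P_3 = 1/(1+e^{0.0000}) = 0.5000
E[score] = 0.4061 + 0.8131 + 0.5000 = 1.7192

1.72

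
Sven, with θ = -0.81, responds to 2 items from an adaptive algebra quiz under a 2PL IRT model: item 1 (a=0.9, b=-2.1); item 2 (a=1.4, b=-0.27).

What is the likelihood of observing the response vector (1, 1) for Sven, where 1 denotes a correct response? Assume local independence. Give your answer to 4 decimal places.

P(θ) = 1 / (1 + exp(−a(θ − b)))
P_1 = 1/(1+e^{-1.1610}) = 0.7615
P_2 = 1/(1+e^{0.7560}) = 0.3195
L = P_1 × P_2 = 0.7615 × 0.3195 = 0.24332

0.2433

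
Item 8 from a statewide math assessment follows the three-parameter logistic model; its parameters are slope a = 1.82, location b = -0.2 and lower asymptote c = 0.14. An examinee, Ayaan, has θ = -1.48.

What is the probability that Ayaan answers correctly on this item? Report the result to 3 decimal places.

P(θ) = c + (1 − c) · 1 / (1 + exp(−a(θ − b)))
Exponent: 1.82 × (-1.48 − (-0.2)) = -2.3296
1/(1 + e^{2.3296}) = 0.0887
P = 0.14 + 0.86 × 0.0887 = 0.2163

0.216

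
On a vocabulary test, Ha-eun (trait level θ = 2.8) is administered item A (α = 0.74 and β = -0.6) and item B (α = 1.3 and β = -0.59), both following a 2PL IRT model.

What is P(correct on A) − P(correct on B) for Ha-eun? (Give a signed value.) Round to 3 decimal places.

P(θ) = 1 / (1 + exp(−α(θ − β)))
P_A = 0.9253
P_B = 0.9880
P_A − P_B = -0.0627

-0.063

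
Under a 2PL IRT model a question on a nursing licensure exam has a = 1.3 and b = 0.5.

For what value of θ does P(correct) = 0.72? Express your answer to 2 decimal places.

P(θ) = 1 / (1 + exp(−a(θ − b)))
logit = ln(0.7200/0.2800) = 0.9445
θ = b + logit/(a) = 0.5 + 0.9445/1.3000 = 1.2265

1.23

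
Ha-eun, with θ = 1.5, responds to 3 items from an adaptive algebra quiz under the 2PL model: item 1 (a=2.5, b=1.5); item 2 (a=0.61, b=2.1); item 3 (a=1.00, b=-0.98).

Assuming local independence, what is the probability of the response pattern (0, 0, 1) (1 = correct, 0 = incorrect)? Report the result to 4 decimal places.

0.2724

P(θ) = 1 / (1 + exp(−a(θ − b)))
P_1 = 1/(1+e^{0.0000}) = 0.5000
P_2 = 1/(1+e^{0.3660}) = 0.4095
P_3 = 1/(1+e^{-2.4800}) = 0.9227
L = (1−P_1) × (1−P_2) × P_3 = 0.5000 × 0.5905 × 0.9227 = 0.27243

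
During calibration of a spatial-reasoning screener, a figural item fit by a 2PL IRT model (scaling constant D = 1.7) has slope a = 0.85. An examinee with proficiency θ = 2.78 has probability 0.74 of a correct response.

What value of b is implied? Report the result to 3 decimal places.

P(θ) = 1 / (1 + exp(−D·a(θ − b)))
logit(0.74) = ln(0.74/0.26) = 1.0460
b = θ − logit/(1.7·a) = 2.78 − 1.0460/1.4450 = 2.0561

2.056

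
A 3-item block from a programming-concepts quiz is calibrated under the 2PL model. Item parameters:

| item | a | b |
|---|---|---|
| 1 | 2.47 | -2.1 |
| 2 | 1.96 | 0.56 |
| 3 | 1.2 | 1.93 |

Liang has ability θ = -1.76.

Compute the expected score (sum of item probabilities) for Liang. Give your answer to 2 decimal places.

0.72

P(θ) = 1 / (1 + exp(−a(θ − b)))
P_1 = 1/(1+e^{-0.8398}) = 0.6984
P_2 = 1/(1+e^{4.5472}) = 0.0105
P_3 = 1/(1+e^{4.4280}) = 0.0118
E[score] = 0.6984 + 0.0105 + 0.0118 = 0.7207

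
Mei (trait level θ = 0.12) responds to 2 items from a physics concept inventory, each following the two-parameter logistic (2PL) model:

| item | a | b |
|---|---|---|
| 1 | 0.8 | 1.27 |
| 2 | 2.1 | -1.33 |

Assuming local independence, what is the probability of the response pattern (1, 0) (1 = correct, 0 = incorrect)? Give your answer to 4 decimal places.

P(θ) = 1 / (1 + exp(−a(θ − b)))
P_1 = 1/(1+e^{0.9200}) = 0.2850
P_2 = 1/(1+e^{-3.0450}) = 0.9546
L = P_1 × (1−P_2) = 0.2850 × 0.0454 = 0.01295

0.0129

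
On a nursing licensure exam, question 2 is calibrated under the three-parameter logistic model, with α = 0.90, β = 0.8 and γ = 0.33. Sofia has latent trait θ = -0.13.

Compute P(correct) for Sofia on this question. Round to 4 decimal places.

P(θ) = γ + (1 − γ) · 1 / (1 + exp(−α(θ − β)))
Exponent: 0.90 × (-0.13 − 0.8) = -0.8370
1/(1 + e^{0.8370}) = 0.3022
P = 0.33 + 0.67 × 0.3022 = 0.5325

0.5325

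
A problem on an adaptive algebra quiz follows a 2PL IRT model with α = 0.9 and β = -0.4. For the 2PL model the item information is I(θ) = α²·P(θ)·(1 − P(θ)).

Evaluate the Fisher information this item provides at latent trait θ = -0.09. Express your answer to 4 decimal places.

0.1986

P = 1/(1+e^{-0.2790}) = 0.5693
P(1−P) = 0.5693 × 0.4307 = 0.2452
I = α² × P(1−P) = 0.9² × 0.2452 = 0.19861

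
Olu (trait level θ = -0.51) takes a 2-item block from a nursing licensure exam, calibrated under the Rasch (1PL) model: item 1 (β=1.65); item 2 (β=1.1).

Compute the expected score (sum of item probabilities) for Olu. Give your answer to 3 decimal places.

P(θ) = 1 / (1 + exp(−(θ − β)))
P_1 = 1/(1+e^{2.1600}) = 0.1034
P_2 = 1/(1+e^{1.6100}) = 0.1666
E[score] = 0.1034 + 0.1666 = 0.2700

0.270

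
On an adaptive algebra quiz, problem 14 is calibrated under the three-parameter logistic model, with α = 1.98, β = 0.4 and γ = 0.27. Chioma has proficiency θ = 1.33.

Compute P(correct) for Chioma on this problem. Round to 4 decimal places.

P(θ) = γ + (1 − γ) · 1 / (1 + exp(−α(θ − β)))
Exponent: 1.98 × (1.33 − 0.4) = 1.8414
1/(1 + e^{-1.8414}) = 0.8631
P = 0.27 + 0.73 × 0.8631 = 0.9001

0.9001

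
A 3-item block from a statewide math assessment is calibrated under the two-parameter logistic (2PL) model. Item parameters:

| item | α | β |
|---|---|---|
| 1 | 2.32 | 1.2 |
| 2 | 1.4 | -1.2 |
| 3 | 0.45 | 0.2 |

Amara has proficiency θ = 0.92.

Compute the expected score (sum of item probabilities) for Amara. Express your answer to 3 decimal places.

P(θ) = 1 / (1 + exp(−α(θ − β)))
P_1 = 1/(1+e^{0.6496}) = 0.3431
P_2 = 1/(1+e^{-2.9680}) = 0.9511
P_3 = 1/(1+e^{-0.3240}) = 0.5803
E[score] = 0.3431 + 0.9511 + 0.5803 = 1.8745

1.874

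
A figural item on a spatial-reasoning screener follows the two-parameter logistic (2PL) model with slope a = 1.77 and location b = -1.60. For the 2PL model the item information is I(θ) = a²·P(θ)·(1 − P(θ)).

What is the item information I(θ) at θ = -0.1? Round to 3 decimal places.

0.192

P = 1/(1+e^{-2.6550}) = 0.9343
P(1−P) = 0.9343 × 0.0657 = 0.0614
I = a² × P(1−P) = 1.77² × 0.0614 = 0.19226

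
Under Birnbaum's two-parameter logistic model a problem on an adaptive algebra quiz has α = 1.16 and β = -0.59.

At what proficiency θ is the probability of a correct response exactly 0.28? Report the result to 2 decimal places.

-1.40

P(θ) = 1 / (1 + exp(−α(θ − β)))
logit = ln(0.2800/0.7200) = -0.9445
θ = β + logit/(α) = -0.59 + (-0.9445)/1.1600 = -1.4042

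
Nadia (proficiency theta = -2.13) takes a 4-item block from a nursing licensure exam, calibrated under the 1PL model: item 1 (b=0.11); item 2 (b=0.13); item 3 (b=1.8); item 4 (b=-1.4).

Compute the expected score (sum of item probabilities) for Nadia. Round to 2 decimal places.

P(theta) = 1 / (1 + exp(−(theta − b)))
P_1 = 1/(1+e^{2.2400}) = 0.0962
P_2 = 1/(1+e^{2.2600}) = 0.0945
P_3 = 1/(1+e^{3.9300}) = 0.0193
P_4 = 1/(1+e^{0.7300}) = 0.3252
E[score] = 0.0962 + 0.0945 + 0.0193 + 0.3252 = 0.5352

0.54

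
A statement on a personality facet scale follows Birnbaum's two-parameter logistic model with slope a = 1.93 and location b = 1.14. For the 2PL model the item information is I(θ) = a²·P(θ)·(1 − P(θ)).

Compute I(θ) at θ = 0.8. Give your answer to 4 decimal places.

0.8378

P = 1/(1+e^{0.6562}) = 0.3416
P(1−P) = 0.3416 × 0.6584 = 0.2249
I = a² × P(1−P) = 1.93² × 0.2249 = 0.83776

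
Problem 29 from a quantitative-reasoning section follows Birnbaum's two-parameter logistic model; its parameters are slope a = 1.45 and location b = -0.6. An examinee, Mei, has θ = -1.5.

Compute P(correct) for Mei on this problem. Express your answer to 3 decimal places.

P(θ) = 1 / (1 + exp(−a(θ − b)))
Exponent: 1.45 × (-1.5 − (-0.6)) = -1.3050
1/(1 + e^{1.3050}) = 0.2133

0.213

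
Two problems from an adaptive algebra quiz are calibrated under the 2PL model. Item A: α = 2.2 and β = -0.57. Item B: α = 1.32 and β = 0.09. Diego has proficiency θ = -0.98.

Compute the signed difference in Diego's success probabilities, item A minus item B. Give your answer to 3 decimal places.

0.093

P(θ) = 1 / (1 + exp(−α(θ − β)))
P_A = 0.2886
P_B = 0.1959
P_A − P_B = 0.0928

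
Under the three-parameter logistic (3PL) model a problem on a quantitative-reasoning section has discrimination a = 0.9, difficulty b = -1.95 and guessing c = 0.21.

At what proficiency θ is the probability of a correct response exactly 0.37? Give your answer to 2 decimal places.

P(θ) = c + (1 − c) · 1 / (1 + exp(−a(θ − b)))
Remove guessing floor: (0.37 − 0.21)/(1 − 0.21) = 0.2025
logit = ln(0.2025/0.7975) = -1.3705
θ = b + logit/(a) = -1.95 + (-1.3705)/0.9000 = -3.4728

-3.47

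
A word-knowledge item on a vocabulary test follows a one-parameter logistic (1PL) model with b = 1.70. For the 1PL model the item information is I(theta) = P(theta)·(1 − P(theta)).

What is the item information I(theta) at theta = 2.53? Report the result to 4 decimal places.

0.2114

P = 1/(1+e^{-0.8300}) = 0.6964
P(1−P) = 0.6964 × 0.3036 = 0.2114
I = P(1−P) = 0.21144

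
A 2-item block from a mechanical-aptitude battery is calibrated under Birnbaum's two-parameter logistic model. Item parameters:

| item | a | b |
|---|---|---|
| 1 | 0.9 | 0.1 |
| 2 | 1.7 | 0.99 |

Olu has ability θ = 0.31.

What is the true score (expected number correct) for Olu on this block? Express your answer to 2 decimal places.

P(θ) = 1 / (1 + exp(−a(θ − b)))
P_1 = 1/(1+e^{-0.1890}) = 0.5471
P_2 = 1/(1+e^{1.1560}) = 0.2394
E[score] = 0.5471 + 0.2394 = 0.7865

0.79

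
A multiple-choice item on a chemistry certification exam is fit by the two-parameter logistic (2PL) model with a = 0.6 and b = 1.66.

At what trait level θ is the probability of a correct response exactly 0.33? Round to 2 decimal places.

0.48

P(θ) = 1 / (1 + exp(−a(θ − b)))
logit = ln(0.3300/0.6700) = -0.7082
θ = b + logit/(a) = 1.66 + (-0.7082)/0.6000 = 0.4797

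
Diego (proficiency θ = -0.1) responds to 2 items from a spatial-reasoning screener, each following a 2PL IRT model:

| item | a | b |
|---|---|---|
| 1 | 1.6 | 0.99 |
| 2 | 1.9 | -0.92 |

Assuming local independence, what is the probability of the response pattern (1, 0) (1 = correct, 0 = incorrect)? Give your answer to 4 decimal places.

0.0259

P(θ) = 1 / (1 + exp(−a(θ − b)))
P_1 = 1/(1+e^{1.7440}) = 0.1488
P_2 = 1/(1+e^{-1.5580}) = 0.8261
L = P_1 × (1−P_2) = 0.1488 × 0.1739 = 0.02588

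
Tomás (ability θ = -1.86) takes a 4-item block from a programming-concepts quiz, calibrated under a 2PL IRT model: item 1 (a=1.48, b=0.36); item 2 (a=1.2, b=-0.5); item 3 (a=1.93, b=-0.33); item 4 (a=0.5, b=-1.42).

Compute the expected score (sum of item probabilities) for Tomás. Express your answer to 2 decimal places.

P(θ) = 1 / (1 + exp(−a(θ − b)))
P_1 = 1/(1+e^{3.2856}) = 0.0361
P_2 = 1/(1+e^{1.6320}) = 0.1636
P_3 = 1/(1+e^{2.9529}) = 0.0496
P_4 = 1/(1+e^{0.2200}) = 0.4452
E[score] = 0.0361 + 0.1636 + 0.0496 + 0.4452 = 0.6944

0.69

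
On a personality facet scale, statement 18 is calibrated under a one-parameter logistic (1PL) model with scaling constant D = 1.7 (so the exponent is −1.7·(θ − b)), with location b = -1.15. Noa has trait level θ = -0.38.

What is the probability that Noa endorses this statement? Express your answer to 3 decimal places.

P(θ) = 1 / (1 + exp(−D·(θ − b)))
Exponent: 1.7 × (-0.38 − (-1.15)) = 1.3090
1/(1 + e^{-1.3090}) = 0.7873
P = 0.7873

0.787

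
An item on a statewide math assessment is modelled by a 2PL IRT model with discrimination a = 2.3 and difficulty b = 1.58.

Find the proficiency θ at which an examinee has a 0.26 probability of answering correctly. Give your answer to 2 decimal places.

1.13

P(θ) = 1 / (1 + exp(−a(θ − b)))
logit = ln(0.2600/0.7400) = -1.0460
θ = b + logit/(a) = 1.58 + (-1.0460)/2.3000 = 1.1252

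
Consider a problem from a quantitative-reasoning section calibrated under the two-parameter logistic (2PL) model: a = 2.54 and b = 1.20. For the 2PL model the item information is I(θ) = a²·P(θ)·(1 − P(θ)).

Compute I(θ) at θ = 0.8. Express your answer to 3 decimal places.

1.259

P = 1/(1+e^{1.0160}) = 0.2658
P(1−P) = 0.2658 × 0.7342 = 0.1952
I = a² × P(1−P) = 2.54² × 0.1952 = 1.25905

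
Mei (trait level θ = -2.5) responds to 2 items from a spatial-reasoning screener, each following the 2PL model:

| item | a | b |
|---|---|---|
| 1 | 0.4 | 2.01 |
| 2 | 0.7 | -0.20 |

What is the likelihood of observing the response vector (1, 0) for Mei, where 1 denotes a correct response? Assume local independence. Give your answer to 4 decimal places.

P(θ) = 1 / (1 + exp(−a(θ − b)))
P_1 = 1/(1+e^{1.8040}) = 0.1414
P_2 = 1/(1+e^{1.6100}) = 0.1666
L = P_1 × (1−P_2) = 0.1414 × 0.8334 = 0.11782

0.1178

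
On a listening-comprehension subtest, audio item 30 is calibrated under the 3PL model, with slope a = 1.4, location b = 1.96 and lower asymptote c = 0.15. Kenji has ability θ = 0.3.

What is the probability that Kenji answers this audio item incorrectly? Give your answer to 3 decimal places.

0.774

P(θ) = c + (1 − c) · 1 / (1 + exp(−a(θ − b)))
Exponent: 1.4 × (0.3 − 1.96) = -2.3240
1/(1 + e^{2.3240}) = 0.0892
P = 0.15 + 0.85 × 0.0892 = 0.2258
P(incorrect) = 1 − 0.2258 = 0.7742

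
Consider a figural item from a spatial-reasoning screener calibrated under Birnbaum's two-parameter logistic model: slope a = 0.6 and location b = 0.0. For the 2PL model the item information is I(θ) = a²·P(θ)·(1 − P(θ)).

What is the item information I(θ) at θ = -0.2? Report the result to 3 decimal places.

P = 1/(1+e^{0.1200}) = 0.4700
P(1−P) = 0.4700 × 0.5300 = 0.2491
I = a² × P(1−P) = 0.6² × 0.2491 = 0.08968

0.090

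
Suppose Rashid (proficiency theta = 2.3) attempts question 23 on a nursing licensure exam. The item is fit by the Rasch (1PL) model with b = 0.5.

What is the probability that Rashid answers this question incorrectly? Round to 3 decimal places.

0.142

P(theta) = 1 / (1 + exp(−(theta − b)))
Exponent: (2.3 − 0.5) = 1.8000
1/(1 + e^{-1.8000}) = 0.8581
P = 0.8581
P(incorrect) = 1 − 0.8581 = 0.1419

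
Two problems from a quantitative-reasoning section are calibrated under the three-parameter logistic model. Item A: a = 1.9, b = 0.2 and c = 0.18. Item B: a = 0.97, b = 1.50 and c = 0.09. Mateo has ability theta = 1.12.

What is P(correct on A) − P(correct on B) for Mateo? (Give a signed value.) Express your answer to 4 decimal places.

P(theta) = c + (1 − c) · 1 / (1 + exp(−a(theta − b)))
P_A = 0.8784
P_B = 0.4621
P_A − P_B = 0.4163

0.4163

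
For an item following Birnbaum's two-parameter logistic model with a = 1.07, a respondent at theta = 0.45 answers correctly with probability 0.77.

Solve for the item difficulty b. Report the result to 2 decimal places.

P(theta) = 1 / (1 + exp(−a(theta − b)))
logit(0.77) = ln(0.77/0.23) = 1.2083
b = theta − logit/(a) = 0.45 − 1.2083/1.0700 = -0.6793

-0.68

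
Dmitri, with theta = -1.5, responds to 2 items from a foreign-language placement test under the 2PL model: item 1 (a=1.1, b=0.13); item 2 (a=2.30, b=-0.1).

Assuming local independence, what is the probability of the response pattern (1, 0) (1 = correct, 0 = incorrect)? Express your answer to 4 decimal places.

P(theta) = 1 / (1 + exp(−a(theta − b)))
P_1 = 1/(1+e^{1.7930}) = 0.1427
P_2 = 1/(1+e^{3.2200}) = 0.0384
L = P_1 × (1−P_2) = 0.1427 × 0.9616 = 0.13722

0.1372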